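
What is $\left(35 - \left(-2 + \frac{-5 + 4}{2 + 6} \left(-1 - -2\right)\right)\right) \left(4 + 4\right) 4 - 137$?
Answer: $1051$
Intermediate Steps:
$\left(35 - \left(-2 + \frac{-5 + 4}{2 + 6} \left(-1 - -2\right)\right)\right) \left(4 + 4\right) 4 - 137 = \left(35 - \left(-2 + - \frac{1}{8} \left(-1 + 2\right)\right)\right) 8 \cdot 4 - 137 = \left(35 - \left(-2 + \left(-1\right) \frac{1}{8} \cdot 1\right)\right) 32 - 137 = \left(35 - \left(-2 - \frac{1}{8}\right)\right) 32 - 137 = \left(35 - - \frac{17}{8}\right) 32 - 137 = \left(35 + \frac{17}{8}\right) 32 - 137 = \frac{297}{8} \cdot 32 - 137 = 1188 - 137 = 1051$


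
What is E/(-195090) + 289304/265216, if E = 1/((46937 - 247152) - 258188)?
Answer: 33000523978369/30252837732480 ≈ 1.0908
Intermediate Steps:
E = -1/458403 (E = 1/(-200215 - 258188) = 1/(-458403) = -1/458403 ≈ -2.1815e-6)
E/(-195090) + 289304/265216 = -1/458403/(-195090) + 289304/265216 = -1/458403*(-1/195090) + 289304*(1/265216) = 1/89429841270 + 36163/33152 = 33000523978369/30252837732480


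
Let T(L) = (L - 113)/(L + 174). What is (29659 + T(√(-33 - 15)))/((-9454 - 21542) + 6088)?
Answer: (-118640*√3 + 5160553*I)/(49816*(-87*I + 2*√3)) ≈ -1.1907 - 2.6325e-6*I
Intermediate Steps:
T(L) = (-113 + L)/(174 + L)
(29659 + T(√(-33 - 15)))/((-9454 - 21542) + 6088) = (29659 + (-113 + √(-33 - 15))/(174 + √(-33 - 15)))/((-9454 - 21542) + 6088) = (29659 + (-113 + √(-48))/(174 + √(-48)))/(-30996 + 6088) = (29659 + (-113 + 4*I*√3)/(174 + 4*I*√3))/(-24908) = (29659 + (-113 + 4*I*√3)/(174 + 4*I*√3))*(-1/24908) = -29659/24908 - (-113 + 4*I*√3)/(24908*(174 + 4*I*√3))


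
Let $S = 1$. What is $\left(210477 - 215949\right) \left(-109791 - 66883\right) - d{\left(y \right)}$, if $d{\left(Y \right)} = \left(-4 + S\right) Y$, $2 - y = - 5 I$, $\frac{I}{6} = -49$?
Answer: $966755724$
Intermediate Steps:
$I = -294$ ($I = 6 \left(-49\right) = -294$)
$y = -1468$ ($y = 2 - \left(-5\right) \left(-294\right) = 2 - 1470 = -1468$)
$d{\left(Y \right)} = - 3 Y$ ($d{\left(Y \right)} = \left(-4 + 1\right) Y = - 3 Y$)
$\left(210477 - 215949\right) \left(-109791 - 66883\right) - d{\left(y \right)} = \left(210477 - 215949\right) \left(-109791 - 66883\right) - \left(-3\right) \left(-1468\right) = \left(-5472\right) \left(-176674\right) - 4404 = 966760128 - 4404 = 966755724$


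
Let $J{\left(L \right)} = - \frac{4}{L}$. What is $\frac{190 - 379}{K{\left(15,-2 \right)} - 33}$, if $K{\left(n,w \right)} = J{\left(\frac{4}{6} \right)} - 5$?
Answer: $\frac{189}{44} \approx 4.2955$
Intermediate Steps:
$K{\left(n,w \right)} = -11$ ($K{\left(n,w \right)} = - \frac{4}{4 \cdot \frac{1}{6}} - 5 = - \frac{4}{\frac{2}{3}} - 5 = \left(-4\right) \frac{3}{2} - 5 = -6 - 5 = -11$)
$\frac{190 - 379}{K{\left(15,-2 \right)} - 33} = \frac{190 - 379}{-11 - 33} = - \frac{189}{-44} = \left(-189\right) \left(- \frac{1}{44}\right) = \frac{189}{44}$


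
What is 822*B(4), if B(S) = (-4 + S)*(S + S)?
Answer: 0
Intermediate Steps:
B(S) = 2*S*(-4 + S) (B(S) = (-4 + S)*(2*S) = 2*S*(-4 + S))
822*B(4) = 822*(2*4*(-4 + 4)) = 822*(2*4*0) = 822*0 = 0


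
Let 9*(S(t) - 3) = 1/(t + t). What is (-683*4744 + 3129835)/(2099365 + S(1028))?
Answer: -2041305768/38846705473 ≈ -0.052548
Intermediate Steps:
S(t) = 3 + 1/(18*t) (S(t) = 3 + 1/(9*(t + t)) = 3 + 1/(9*((2*t))) = 3 + (1/(2*t))/9 = 3 + 1/(18*t))
(-683*4744 + 3129835)/(2099365 + S(1028)) = (-683*4744 + 3129835)/(2099365 + (3 + (1/18)/1028)) = (-3240152 + 3129835)/(2099365 + (3 + (1/18)*(1/1028))) = -110317/(2099365 + (3 + 1/18504)) = -110317/(2099365 + 55513/18504) = -110317/38846705473/18504 = -110317*18504/38846705473 = -2041305768/38846705473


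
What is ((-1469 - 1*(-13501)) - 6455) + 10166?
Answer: 15743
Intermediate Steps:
((-1469 - 1*(-13501)) - 6455) + 10166 = ((-1469 + 13501) - 6455) + 10166 = (12032 - 6455) + 10166 = 5577 + 10166 = 15743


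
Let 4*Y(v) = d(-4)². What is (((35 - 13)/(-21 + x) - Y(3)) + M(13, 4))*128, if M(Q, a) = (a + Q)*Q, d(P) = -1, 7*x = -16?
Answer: 4586016/163 ≈ 28135.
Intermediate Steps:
x = -16/7 (x = (⅐)*(-16) = -16/7 ≈ -2.2857)
Y(v) = ¼ (Y(v) = (¼)*(-1)² = (¼)*1 = ¼)
M(Q, a) = Q*(Q + a) (M(Q, a) = (Q + a)*Q = Q*(Q + a))
(((35 - 13)/(-21 + x) - Y(3)) + M(13, 4))*128 = (((35 - 13)/(-21 - 16/7) - 1*¼) + 13*(13 + 4))*128 = ((22/(-163/7) - ¼) + 13*17)*128 = ((22*(-7/163) - ¼) + 221)*128 = ((-154/163 - ¼) + 221)*128 = (-779/652 + 221)*128 = (143313/652)*128 = 4586016/163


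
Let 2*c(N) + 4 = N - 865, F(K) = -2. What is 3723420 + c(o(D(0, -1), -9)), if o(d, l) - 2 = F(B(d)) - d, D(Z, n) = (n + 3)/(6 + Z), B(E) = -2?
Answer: 11168956/3 ≈ 3.7230e+6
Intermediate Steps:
D(Z, n) = (3 + n)/(6 + Z)
o(d, l) = -d (o(d, l) = 2 + (-2 - d) = -d)
c(N) = -869/2 + N/2 (c(N) = -2 + (N - 865)/2 = -2 + (-865 + N)/2 = -2 + (-865/2 + N/2) = -869/2 + N/2)
3723420 + c(o(D(0, -1), -9)) = 3723420 + (-869/2 + (-(3 - 1)/(6 + 0))/2) = 3723420 + (-869/2 + (-2/6)/2) = 3723420 + (-869/2 + (-1*⅓)/2) = 3723420 + (-869/2 + (½)*(-⅓)) = 3723420 + (-869/2 - ⅙) = 3723420 - 1304/3 = 11168956/3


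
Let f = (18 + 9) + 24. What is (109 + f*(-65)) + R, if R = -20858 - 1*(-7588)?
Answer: -16476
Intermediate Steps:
f = 51 (f = 27 + 24 = 51)
R = -13270 (R = -20858 + 7588 = -13270)
(109 + f*(-65)) + R = (109 + 51*(-65)) - 13270 = (109 - 3315) - 13270 = -3206 - 13270 = -16476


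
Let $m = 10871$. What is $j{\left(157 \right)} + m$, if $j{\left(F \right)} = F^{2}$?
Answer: $35520$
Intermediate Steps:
$j{\left(157 \right)} + m = 157^{2} + 10871 = 24649 + 10871 = 35520$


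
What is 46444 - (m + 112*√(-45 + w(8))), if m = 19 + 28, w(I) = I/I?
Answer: 46397 - 224*I*√11 ≈ 46397.0 - 742.92*I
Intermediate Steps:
w(I) = 1
m = 47
46444 - (m + 112*√(-45 + w(8))) = 46444 - (47 + 112*√(-45 + 1)) = 46444 - (47 + 112*√(-44)) = 46444 - (47 + 112*(2*I*√11)) = 46444 - (47 + 224*I*√11) = 46444 + (-47 - 224*I*√11) = 46397 - 224*I*√11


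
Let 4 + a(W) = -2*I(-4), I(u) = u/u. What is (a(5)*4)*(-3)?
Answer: 72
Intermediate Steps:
I(u) = 1
a(W) = -6 (a(W) = -4 - 2*1 = -4 - 2 = -6)
(a(5)*4)*(-3) = -6*4*(-3) = -24*(-3) = 72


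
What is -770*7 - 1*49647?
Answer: -55037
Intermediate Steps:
-770*7 - 1*49647 = -5390 - 49647 = -55037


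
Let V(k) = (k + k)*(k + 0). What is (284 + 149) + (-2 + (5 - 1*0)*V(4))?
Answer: 591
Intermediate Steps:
V(k) = 2*k² (V(k) = (2*k)*k = 2*k²)
(284 + 149) + (-2 + (5 - 1*0)*V(4)) = (284 + 149) + (-2 + (5 - 1*0)*(2*4²)) = 433 + (-2 + (5 + 0)*(2*16)) = 433 + (-2 + 5*32) = 433 + (-2 + 160) = 433 + 158 = 591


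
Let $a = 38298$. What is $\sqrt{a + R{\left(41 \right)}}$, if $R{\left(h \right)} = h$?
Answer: $\sqrt{38339} \approx 195.8$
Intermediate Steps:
$\sqrt{a + R{\left(41 \right)}} = \sqrt{38298 + 41} = \sqrt{38339}$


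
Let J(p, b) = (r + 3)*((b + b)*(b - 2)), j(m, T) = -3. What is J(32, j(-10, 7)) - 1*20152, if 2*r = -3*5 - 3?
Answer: -20332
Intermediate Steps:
r = -9 (r = (-3*5 - 3)/2 = (-15 - 3)/2 = (½)*(-18) = -9)
J(p, b) = -12*b*(-2 + b) (J(p, b) = (-9 + 3)*((b + b)*(b - 2)) = -6*2*b*(-2 + b) = -12*b*(-2 + b))
J(32, j(-10, 7)) - 1*20152 = 12*(-3)*(2 - 1*(-3)) - 1*20152 = 12*(-3)*(2 + 3) - 20152 = 12*(-3)*5 - 20152 = -180 - 20152 = -20332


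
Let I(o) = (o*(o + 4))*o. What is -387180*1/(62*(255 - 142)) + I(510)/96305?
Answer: 5290321050/3968899 ≈ 1332.9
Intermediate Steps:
I(o) = o²*(4 + o) (I(o) = (o*(4 + o))*o = o²*(4 + o))
-387180*1/(62*(255 - 142)) + I(510)/96305 = -387180*1/(62*(255 - 142)) + (510²*(4 + 510))/96305 = -387180/(113*62) + (260100*514)*(1/96305) = -387180/7006 + 133691400*(1/96305) = -387180*1/7006 + 1572840/1133 = -193590/3503 + 1572840/1133 = 5290321050/3968899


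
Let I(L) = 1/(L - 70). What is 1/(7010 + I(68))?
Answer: 2/14019 ≈ 0.00014266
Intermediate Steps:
I(L) = 1/(-70 + L)
1/(7010 + I(68)) = 1/(7010 + 1/(-70 + 68)) = 1/(7010 + 1/(-2)) = 1/(7010 - 1/2) = 1/(14019/2) = 2/14019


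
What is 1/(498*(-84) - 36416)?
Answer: -1/78248 ≈ -1.2780e-5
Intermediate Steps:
1/(498*(-84) - 36416) = 1/(-41832 - 36416) = 1/(-78248) = -1/78248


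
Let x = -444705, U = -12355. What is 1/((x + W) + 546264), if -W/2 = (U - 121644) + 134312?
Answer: 1/100933 ≈ 9.9076e-6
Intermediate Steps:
W = -626 (W = -2*((-12355 - 121644) + 134312) = -2*(-133999 + 134312) = -2*313 = -626)
1/((x + W) + 546264) = 1/((-444705 - 626) + 546264) = 1/(-445331 + 546264) = 1/100933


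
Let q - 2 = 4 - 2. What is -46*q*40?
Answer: -7360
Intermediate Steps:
q = 4 (q = 2 + (4 - 2) = 2 + 2 = 4)
-46*q*40 = -46*4*40 = -184*40 = -7360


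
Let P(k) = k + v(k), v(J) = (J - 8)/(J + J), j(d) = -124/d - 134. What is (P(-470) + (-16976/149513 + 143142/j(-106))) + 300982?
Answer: 7406647846095671/24735430720 ≈ 2.9944e+5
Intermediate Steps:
j(d) = -134 - 124/d
v(J) = (-8 + J)/(2*J) (v(J) = (-8 + J)/((2*J)) = (-8 + J)*(1/(2*J)) = (-8 + J)/(2*J))
P(k) = k + (-8 + k)/(2*k)
(P(-470) + (-16976/149513 + 143142/j(-106))) + 300982 = ((½ - 470 - 4/(-470)) + (-16976/149513 + 143142/(-134 - 124/(-106)))) + 300982 = ((½ - 470 - 4*(-1/470)) + (-16976*1/149513 + 143142/(-134 - 124*(-1/106)))) + 300982 = ((½ - 470 + 2/235) + (-16976/149513 + 143142/(-134 + 62/53))) + 300982 = (-220661/470 + (-16976/149513 + 143142/(-7040/53))) + 300982 = (-220661/470 + (-16976/149513 + 143142*(-53/7040))) + 300982 = (-220661/470 + (-16976/149513 - 3793263/3520)) + 300982 = (-220661/470 - 567201886439/526285760) + 300982 = -38271562871369/24735430720 + 300982 = 7406647846095671/24735430720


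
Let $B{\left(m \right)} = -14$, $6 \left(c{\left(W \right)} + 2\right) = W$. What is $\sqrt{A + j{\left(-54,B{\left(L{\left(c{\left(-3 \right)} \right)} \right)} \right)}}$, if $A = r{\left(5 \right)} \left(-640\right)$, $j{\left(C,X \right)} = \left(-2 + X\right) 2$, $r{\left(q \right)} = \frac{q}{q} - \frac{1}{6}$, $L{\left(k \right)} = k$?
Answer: $\frac{4 i \sqrt{318}}{3} \approx 23.777 i$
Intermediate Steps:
$c{\left(W \right)} = -2 + \frac{W}{6}$
$r{\left(q \right)} = \frac{5}{6}$ ($r{\left(q \right)} = 1 - \frac{1}{6} = \frac{5}{6}$)
$j{\left(C,X \right)} = -4 + 2 X$
$A = - \frac{1600}{3}$ ($A = \frac{5}{6} \left(-640\right) = - \frac{1600}{3} \approx -533.33$)
$\sqrt{A + j{\left(-54,B{\left(L{\left(c{\left(-3 \right)} \right)} \right)} \right)}} = \sqrt{- \frac{1600}{3} + \left(-4 + 2 \left(-14\right)\right)} = \sqrt{- \frac{1600}{3} - 32} = \sqrt{- \frac{1696}{3}} = \frac{4 i \sqrt{318}}{3}$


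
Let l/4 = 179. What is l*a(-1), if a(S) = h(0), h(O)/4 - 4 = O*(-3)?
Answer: 11456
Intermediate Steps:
h(O) = 16 - 12*O (h(O) = 16 + 4*(O*(-3)) = 16 + 4*(-3*O) = 16 - 12*O)
a(S) = 16 (a(S) = 16 - 12*0 = 16 + 0 = 16)
l = 716 (l = 4*179 = 716)
l*a(-1) = 716*16 = 11456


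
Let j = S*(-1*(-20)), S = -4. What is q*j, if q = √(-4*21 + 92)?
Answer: -160*√2 ≈ -226.27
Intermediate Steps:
j = -80 (j = -(-4)*(-20) = -4*20 = -80)
q = 2*√2 (q = √(-84 + 92) = √8 = 2*√2 ≈ 2.8284)
q*j = (2*√2)*(-80) = -160*√2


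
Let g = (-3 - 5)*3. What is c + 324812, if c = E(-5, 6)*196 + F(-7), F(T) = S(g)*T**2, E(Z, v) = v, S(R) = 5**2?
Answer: 327213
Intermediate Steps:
g = -24 (g = -8*3 = -24)
S(R) = 25
F(T) = 25*T**2
c = 2401 (c = 6*196 + 25*(-7)**2 = 1176 + 25*49 = 1176 + 1225 = 2401)
c + 324812 = 2401 + 324812 = 327213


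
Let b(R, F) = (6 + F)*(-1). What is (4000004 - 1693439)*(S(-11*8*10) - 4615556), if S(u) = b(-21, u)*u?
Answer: -12420105197940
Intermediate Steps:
b(R, F) = -6 - F
S(u) = u*(-6 - u) (S(u) = (-6 - u)*u = u*(-6 - u))
(4000004 - 1693439)*(S(-11*8*10) - 4615556) = (4000004 - 1693439)*(--11*8*10*(6 - 11*8*10) - 4615556) = 2306565*(-(-88*10)*(6 - 88*10) - 4615556) = 2306565*(-1*(-880)*(6 - 880) - 4615556) = 2306565*(-1*(-880)*(-874) - 4615556) = 2306565*(-769120 - 4615556) = 2306565*(-5384676) = -12420105197940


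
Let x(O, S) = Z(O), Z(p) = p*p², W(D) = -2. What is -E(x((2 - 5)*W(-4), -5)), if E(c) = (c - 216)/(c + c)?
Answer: 0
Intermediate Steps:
Z(p) = p³
x(O, S) = O³
E(c) = (-216 + c)/(2*c) (E(c) = (-216 + c)/((2*c)) = (-216 + c)*(1/(2*c)) = (-216 + c)/(2*c))
-E(x((2 - 5)*W(-4), -5)) = -(-216 + ((2 - 5)*(-2))³)/(2*(((2 - 5)*(-2))³)) = -(-216 + (-3*(-2))³)/(2*((-3*(-2))³)) = -(-216 + 6³)/(2*(6³)) = -(-216 + 216)/(2*216) = -0/(2*216) = -1*0 = 0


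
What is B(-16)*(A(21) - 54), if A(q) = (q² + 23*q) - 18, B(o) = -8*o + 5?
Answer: 113316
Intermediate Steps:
B(o) = 5 - 8*o
A(q) = -18 + q² + 23*q
B(-16)*(A(21) - 54) = (5 - 8*(-16))*((-18 + 21² + 23*21) - 54) = (5 + 128)*((-18 + 441 + 483) - 54) = 133*(906 - 54) = 133*852 = 113316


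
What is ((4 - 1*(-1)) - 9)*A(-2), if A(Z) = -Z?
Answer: -8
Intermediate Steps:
((4 - 1*(-1)) - 9)*A(-2) = ((4 - 1*(-1)) - 9)*(-1*(-2)) = ((4 + 1) - 9)*2 = (5 - 9)*2 = -4*2 = -8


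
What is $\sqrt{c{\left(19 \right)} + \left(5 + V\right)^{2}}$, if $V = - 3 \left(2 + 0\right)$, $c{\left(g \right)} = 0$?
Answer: $1$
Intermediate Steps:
$V = -6$ ($V = \left(-3\right) 2 = -6$)
$\sqrt{c{\left(19 \right)} + \left(5 + V\right)^{2}} = \sqrt{0 + \left(5 - 6\right)^{2}} = \sqrt{0 + \left(-1\right)^{2}} = \sqrt{0 + 1} = \sqrt{1} = 1$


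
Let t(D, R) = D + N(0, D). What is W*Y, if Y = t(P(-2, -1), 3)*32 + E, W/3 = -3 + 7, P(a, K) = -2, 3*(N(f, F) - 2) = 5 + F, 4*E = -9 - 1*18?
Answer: 303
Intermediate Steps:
E = -27/4 (E = (-9 - 1*18)/4 = (-9 - 18)/4 = (1/4)*(-27) = -27/4 ≈ -6.7500)
N(f, F) = 11/3 + F/3 (N(f, F) = 2 + (5 + F)/3 = 2 + (5/3 + F/3) = 11/3 + F/3)
t(D, R) = 11/3 + 4*D/3 (t(D, R) = D + (11/3 + D/3) = 11/3 + 4*D/3)
W = 12 (W = 3*(-3 + 7) = 3*4 = 12)
Y = 101/4 (Y = (11/3 + (4/3)*(-2))*32 - 27/4 = (11/3 - 8/3)*32 - 27/4 = 1*32 - 27/4 = 32 - 27/4 = 101/4 ≈ 25.250)
W*Y = 12*(101/4) = 303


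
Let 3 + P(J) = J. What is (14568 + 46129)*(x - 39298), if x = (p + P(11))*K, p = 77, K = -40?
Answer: -2591640506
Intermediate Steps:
P(J) = -3 + J
x = -3400 (x = (77 + (-3 + 11))*(-40) = (77 + 8)*(-40) = 85*(-40) = -3400)
(14568 + 46129)*(x - 39298) = (14568 + 46129)*(-3400 - 39298) = 60697*(-42698) = -2591640506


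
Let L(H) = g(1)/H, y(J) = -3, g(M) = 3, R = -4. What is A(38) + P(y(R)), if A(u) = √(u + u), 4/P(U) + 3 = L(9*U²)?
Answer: -27/20 + 2*√19 ≈ 7.3678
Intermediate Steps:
L(H) = 3/H
P(U) = 4/(-3 + 1/(3*U²)) (P(U) = 4/(-3 + 3/((9*U²))) = 4/(-3 + 3*(1/(9*U²))) = 4/(-3 + 1/(3*U²)))
A(u) = √2*√u (A(u) = √(2*u) = √2*√u)
A(38) + P(y(R)) = √2*√38 - 12*(-3)²/(-1 + 9*(-3)²) = 2*√19 - 12*9/(-1 + 9*9) = 2*√19 - 12*9/(-1 + 81) = 2*√19 - 12*9/80 = 2*√19 - 12*9*1/80 = 2*√19 - 27/20 = -27/20 + 2*√19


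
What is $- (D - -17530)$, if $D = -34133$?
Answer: $16603$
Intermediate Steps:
$- (D - -17530) = - (-34133 - -17530) = - (-34133 + 17530) = \left(-1\right) \left(-16603\right) = 16603$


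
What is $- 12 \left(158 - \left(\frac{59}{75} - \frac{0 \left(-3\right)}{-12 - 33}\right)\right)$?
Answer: $- \frac{47164}{25} \approx -1886.6$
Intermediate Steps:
$- 12 \left(158 - \left(\frac{59}{75} - \frac{0 \left(-3\right)}{-12 - 33}\right)\right) = - 12 \left(158 + \left(\left(-59\right) \frac{1}{75} + \frac{0}{-45}\right)\right) = - 12 \left(158 + \left(- \frac{59}{75} + 0 \left(- \frac{1}{45}\right)\right)\right) = - 12 \left(158 + \left(- \frac{59}{75} + 0\right)\right) = - 12 \left(158 - \frac{59}{75}\right) = \left(-12\right) \frac{11791}{75} = - \frac{47164}{25}$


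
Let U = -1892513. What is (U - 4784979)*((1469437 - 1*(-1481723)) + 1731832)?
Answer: -31270641616064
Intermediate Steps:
(U - 4784979)*((1469437 - 1*(-1481723)) + 1731832) = (-1892513 - 4784979)*((1469437 - 1*(-1481723)) + 1731832) = -6677492*((1469437 + 1481723) + 1731832) = -6677492*(2951160 + 1731832) = -6677492*4682992 = -31270641616064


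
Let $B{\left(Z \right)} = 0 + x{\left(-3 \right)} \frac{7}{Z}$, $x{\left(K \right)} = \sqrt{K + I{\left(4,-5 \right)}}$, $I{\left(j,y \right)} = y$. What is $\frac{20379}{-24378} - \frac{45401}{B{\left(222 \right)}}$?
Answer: $- \frac{6793}{8126} + \frac{5039511 i \sqrt{2}}{14} \approx -0.83596 + 5.0907 \cdot 10^{5} i$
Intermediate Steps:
$x{\left(K \right)} = \sqrt{-5 + K}$ ($x{\left(K \right)} = \sqrt{K - 5} = \sqrt{-5 + K}$)
$B{\left(Z \right)} = \frac{14 i \sqrt{2}}{Z}$ ($B{\left(Z \right)} = 0 + \sqrt{-5 - 3} \frac{7}{Z} = 0 + \sqrt{-8} \frac{7}{Z} = 0 + 2 i \sqrt{2} \frac{7}{Z} = 0 + \frac{14 i \sqrt{2}}{Z} = \frac{14 i \sqrt{2}}{Z}$)
$\frac{20379}{-24378} - \frac{45401}{B{\left(222 \right)}} = \frac{20379}{-24378} - \frac{45401}{14 i \sqrt{2} \cdot \frac{1}{222}} = 20379 \left(- \frac{1}{24378}\right) - \frac{45401}{14 i \sqrt{2} \cdot \frac{1}{222}} = - \frac{6793}{8126} - \frac{45401}{\frac{7}{111} i \sqrt{2}} = - \frac{6793}{8126} - 45401 \left(- \frac{111 i \sqrt{2}}{14}\right) = - \frac{6793}{8126} + \frac{5039511 i \sqrt{2}}{14}$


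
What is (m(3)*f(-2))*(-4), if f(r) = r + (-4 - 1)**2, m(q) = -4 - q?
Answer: 644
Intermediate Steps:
f(r) = 25 + r (f(r) = r + (-5)**2 = r + 25 = 25 + r)
(m(3)*f(-2))*(-4) = ((-4 - 1*3)*(25 - 2))*(-4) = ((-4 - 3)*23)*(-4) = -7*23*(-4) = -161*(-4) = 644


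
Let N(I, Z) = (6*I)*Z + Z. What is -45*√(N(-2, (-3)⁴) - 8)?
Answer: -45*I*√899 ≈ -1349.3*I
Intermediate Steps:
N(I, Z) = Z + 6*I*Z (N(I, Z) = 6*I*Z + Z = Z + 6*I*Z)
-45*√(N(-2, (-3)⁴) - 8) = -45*√((-3)⁴*(1 + 6*(-2)) - 8) = -45*√(81*(1 - 12) - 8) = -45*√(81*(-11) - 8) = -45*√(-891 - 8) = -45*I*√899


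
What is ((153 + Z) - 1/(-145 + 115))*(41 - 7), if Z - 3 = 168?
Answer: 165257/15 ≈ 11017.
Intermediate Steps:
Z = 171 (Z = 3 + 168 = 171)
((153 + Z) - 1/(-145 + 115))*(41 - 7) = ((153 + 171) - 1/(-145 + 115))*(41 - 7) = (324 - 1/(-30))*34 = (324 - 1*(-1/30))*34 = (324 + 1/30)*34 = (9721/30)*34 = 165257/15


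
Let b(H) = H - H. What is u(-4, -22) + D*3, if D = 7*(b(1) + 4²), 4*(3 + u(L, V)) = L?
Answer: 332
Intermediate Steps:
b(H) = 0
u(L, V) = -3 + L/4
D = 112 (D = 7*(0 + 4²) = 7*(0 + 16) = 7*16 = 112)
u(-4, -22) + D*3 = (-3 + (¼)*(-4)) + 112*3 = (-3 - 1) + 336 = -4 + 336 = 332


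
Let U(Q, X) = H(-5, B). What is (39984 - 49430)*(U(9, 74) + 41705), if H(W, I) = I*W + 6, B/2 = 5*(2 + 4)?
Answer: -391168306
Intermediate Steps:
B = 60 (B = 2*(5*(2 + 4)) = 2*(5*6) = 2*30 = 60)
H(W, I) = 6 + I*W
U(Q, X) = -294 (U(Q, X) = 6 + 60*(-5) = 6 - 300 = -294)
(39984 - 49430)*(U(9, 74) + 41705) = (39984 - 49430)*(-294 + 41705) = -9446*41411 = -391168306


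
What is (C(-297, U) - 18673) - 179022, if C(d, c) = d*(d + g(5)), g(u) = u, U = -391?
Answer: -110971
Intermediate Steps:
C(d, c) = d*(5 + d) (C(d, c) = d*(d + 5) = d*(5 + d))
(C(-297, U) - 18673) - 179022 = (-297*(5 - 297) - 18673) - 179022 = (-297*(-292) - 18673) - 179022 = (86724 - 18673) - 179022 = 68051 - 179022 = -110971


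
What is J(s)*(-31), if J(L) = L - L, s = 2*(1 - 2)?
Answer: 0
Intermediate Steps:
s = -2 (s = 2*(-1) = -2)
J(L) = 0
J(s)*(-31) = 0*(-31) = 0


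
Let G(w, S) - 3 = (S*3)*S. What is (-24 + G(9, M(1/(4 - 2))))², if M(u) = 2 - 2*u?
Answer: 324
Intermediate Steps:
G(w, S) = 3 + 3*S² (G(w, S) = 3 + (S*3)*S = 3 + (3*S)*S = 3 + 3*S²)
(-24 + G(9, M(1/(4 - 2))))² = (-24 + (3 + 3*(2 - 2/(4 - 2))²))² = (-24 + (3 + 3*(2 - 2/2)²))² = (-24 + (3 + 3*(2 - 2*½)²))² = (-24 + (3 + 3*(2 - 1)²))² = (-24 + (3 + 3*1²))² = (-24 + (3 + 3*1))² = (-24 + (3 + 3))² = (-24 + 6)² = (-18)² = 324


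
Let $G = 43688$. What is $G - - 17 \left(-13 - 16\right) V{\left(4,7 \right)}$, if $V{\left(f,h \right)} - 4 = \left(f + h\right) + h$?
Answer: $32842$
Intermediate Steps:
$V{\left(f,h \right)} = 4 + f + 2 h$ ($V{\left(f,h \right)} = 4 + \left(\left(f + h\right) + h\right) = 4 + \left(f + 2 h\right) = 4 + f + 2 h$)
$G - - 17 \left(-13 - 16\right) V{\left(4,7 \right)} = 43688 - - 17 \left(-13 - 16\right) \left(4 + 4 + 2 \cdot 7\right) = 43688 - \left(-17\right) \left(-29\right) \left(4 + 4 + 14\right) = 43688 - 493 \cdot 22 = 43688 - 10846 = 32842$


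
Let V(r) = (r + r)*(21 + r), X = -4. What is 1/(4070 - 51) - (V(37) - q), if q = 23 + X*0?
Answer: -17157110/4019 ≈ -4269.0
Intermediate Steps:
V(r) = 2*r*(21 + r) (V(r) = (2*r)*(21 + r) = 2*r*(21 + r))
q = 23 (q = 23 - 4*0 = 23 + 0 = 23)
1/(4070 - 51) - (V(37) - q) = 1/(4070 - 51) - (2*37*(21 + 37) - 1*23) = 1/4019 - (2*37*58 - 23) = 1/4019 - (4292 - 23) = 1/4019 - 1*4269 = 1/4019 - 4269 = -17157110/4019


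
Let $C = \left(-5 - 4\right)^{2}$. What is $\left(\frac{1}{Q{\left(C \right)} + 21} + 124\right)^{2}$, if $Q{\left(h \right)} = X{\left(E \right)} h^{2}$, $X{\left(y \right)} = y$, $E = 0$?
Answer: $\frac{6786025}{441} \approx 15388.0$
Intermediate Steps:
$C = 81$ ($C = \left(-9\right)^{2} = 81$)
$Q{\left(h \right)} = 0$ ($Q{\left(h \right)} = 0 h^{2} = 0$)
$\left(\frac{1}{Q{\left(C \right)} + 21} + 124\right)^{2} = \left(\frac{1}{0 + 21} + 124\right)^{2} = \left(\frac{1}{21} + 124\right)^{2} = \left(\frac{2605}{21}\right)^{2} = \frac{6786025}{441}$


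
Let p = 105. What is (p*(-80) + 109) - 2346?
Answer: -10637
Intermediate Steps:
(p*(-80) + 109) - 2346 = (105*(-80) + 109) - 2346 = (-8400 + 109) - 2346 = -8291 - 2346 = -10637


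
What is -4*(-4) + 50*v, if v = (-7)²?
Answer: 2466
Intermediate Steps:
v = 49
-4*(-4) + 50*v = -4*(-4) + 50*49 = 16 + 2450 = 2466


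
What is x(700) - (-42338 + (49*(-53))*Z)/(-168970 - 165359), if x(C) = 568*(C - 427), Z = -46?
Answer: 17280823060/111443 ≈ 1.5506e+5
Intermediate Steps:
x(C) = -242536 + 568*C (x(C) = 568*(-427 + C) = -242536 + 568*C)
x(700) - (-42338 + (49*(-53))*Z)/(-168970 - 165359) = (-242536 + 568*700) - (-42338 + (49*(-53))*(-46))/(-168970 - 165359) = (-242536 + 397600) - (-42338 - 2597*(-46))/(-334329) = 155064 - (-42338 + 119462)*(-1)/334329 = 155064 - 77124*(-1)/334329 = 155064 - 1*(-25708/111443) = 155064 + 25708/111443 = 17280823060/111443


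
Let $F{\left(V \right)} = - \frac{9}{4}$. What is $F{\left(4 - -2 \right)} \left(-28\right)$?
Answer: $63$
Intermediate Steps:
$F{\left(V \right)} = - \frac{9}{4}$ ($F{\left(V \right)} = \left(-9\right) \frac{1}{4} = - \frac{9}{4}$)
$F{\left(4 - -2 \right)} \left(-28\right) = \left(- \frac{9}{4}\right) \left(-28\right) = 63$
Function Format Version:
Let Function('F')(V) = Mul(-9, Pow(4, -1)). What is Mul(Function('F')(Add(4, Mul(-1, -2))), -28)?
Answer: 63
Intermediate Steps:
Function('F')(V) = Rational(-9, 4) (Function('F')(V) = Mul(-9, Rational(1, 4)) = Rational(-9, 4))
Mul(Function('F')(Add(4, Mul(-1, -2))), -28) = Mul(Rational(-9, 4), -28) = 63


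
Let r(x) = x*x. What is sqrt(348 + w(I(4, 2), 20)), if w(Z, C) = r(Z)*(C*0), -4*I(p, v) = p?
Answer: 2*sqrt(87) ≈ 18.655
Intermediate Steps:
r(x) = x**2
I(p, v) = -p/4
w(Z, C) = 0 (w(Z, C) = Z**2*(C*0) = Z**2*0 = 0)
sqrt(348 + w(I(4, 2), 20)) = sqrt(348 + 0) = sqrt(348) = 2*sqrt(87)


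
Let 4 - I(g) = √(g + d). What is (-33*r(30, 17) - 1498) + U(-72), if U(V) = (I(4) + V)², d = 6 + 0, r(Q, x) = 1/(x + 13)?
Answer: 31349/10 + 136*√10 ≈ 3565.0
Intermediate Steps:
r(Q, x) = 1/(13 + x)
d = 6
I(g) = 4 - √(6 + g) (I(g) = 4 - √(g + 6) = 4 - √(6 + g))
U(V) = (4 + V - √10)² (U(V) = ((4 - √(6 + 4)) + V)² = ((4 - √10) + V)² = (4 + V - √10)²)
(-33*r(30, 17) - 1498) + U(-72) = (-33/(13 + 17) - 1498) + (4 - 72 - √10)² = (-33/30 - 1498) + (-68 - √10)² = (-33*1/30 - 1498) + (-68 - √10)² = (-11/10 - 1498) + (-68 - √10)² = -14991/10 + (-68 - √10)²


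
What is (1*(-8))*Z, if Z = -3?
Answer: 24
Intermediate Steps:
(1*(-8))*Z = (1*(-8))*(-3) = -8*(-3) = 24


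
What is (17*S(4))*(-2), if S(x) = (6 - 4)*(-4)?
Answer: 272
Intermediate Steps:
S(x) = -8 (S(x) = 2*(-4) = -8)
(17*S(4))*(-2) = (17*(-8))*(-2) = -136*(-2) = 272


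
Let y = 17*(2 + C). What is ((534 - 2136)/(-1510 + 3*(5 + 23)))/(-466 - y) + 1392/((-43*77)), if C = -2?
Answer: -465155247/1100106238 ≈ -0.42283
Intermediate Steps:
y = 0 (y = 17*(2 - 2) = 17*0 = 0)
((534 - 2136)/(-1510 + 3*(5 + 23)))/(-466 - y) + 1392/((-43*77)) = ((534 - 2136)/(-1510 + 3*(5 + 23)))/(-466 - 1*0) + 1392/((-43*77)) = (-1602/(-1510 + 3*28))/(-466 + 0) + 1392/(-3311) = -1602/(-1510 + 84)/(-466) + 1392*(-1/3311) = -1602/(-1426)*(-1/466) - 1392/3311 = -1602*(-1/1426)*(-1/466) - 1392/3311 = (801/713)*(-1/466) - 1392/3311 = -801/332258 - 1392/3311 = -465155247/1100106238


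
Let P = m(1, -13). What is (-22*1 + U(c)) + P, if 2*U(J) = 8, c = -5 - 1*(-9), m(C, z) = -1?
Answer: -19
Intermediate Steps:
c = 4 (c = -5 + 9 = 4)
U(J) = 4 (U(J) = (½)*8 = 4)
P = -1
(-22*1 + U(c)) + P = (-22*1 + 4) - 1 = (-22 + 4) - 1 = -18 - 1 = -19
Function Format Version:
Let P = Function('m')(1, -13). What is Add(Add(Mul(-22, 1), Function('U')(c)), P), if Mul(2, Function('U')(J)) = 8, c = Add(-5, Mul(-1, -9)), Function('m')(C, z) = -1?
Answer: -19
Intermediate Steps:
c = 4 (c = Add(-5, 9) = 4)
Function('U')(J) = 4 (Function('U')(J) = Mul(Rational(1, 2), 8) = 4)
P = -1
Add(Add(Mul(-22, 1), Function('U')(c)), P) = Add(Add(Mul(-22, 1), 4), -1) = Add(Add(-22, 4), -1) = Add(-18, -1) = -19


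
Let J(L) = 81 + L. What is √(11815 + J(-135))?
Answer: √11761 ≈ 108.45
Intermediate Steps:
√(11815 + J(-135)) = √(11815 + (81 - 135)) = √(11815 - 54) = √11761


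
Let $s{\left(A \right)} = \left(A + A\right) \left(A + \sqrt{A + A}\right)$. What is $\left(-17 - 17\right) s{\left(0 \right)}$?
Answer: $0$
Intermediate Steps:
$s{\left(A \right)} = 2 A \left(A + \sqrt{2} \sqrt{A}\right)$ ($s{\left(A \right)} = 2 A \left(A + \sqrt{2 A}\right) = 2 A \left(A + \sqrt{2} \sqrt{A}\right)$)
$\left(-17 - 17\right) s{\left(0 \right)} = \left(-17 - 17\right) \left(2 \cdot 0^{2} + 2 \sqrt{2} \cdot 0^{\frac{3}{2}}\right) = - 34 \left(2 \cdot 0 + 2 \sqrt{2} \cdot 0\right) = - 34 \left(0 + 0\right) = \left(-34\right) 0 = 0$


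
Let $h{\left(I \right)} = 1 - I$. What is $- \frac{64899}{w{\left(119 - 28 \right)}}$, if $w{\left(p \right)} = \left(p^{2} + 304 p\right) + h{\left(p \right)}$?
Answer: $- \frac{64899}{35855} \approx -1.81$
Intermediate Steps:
$w{\left(p \right)} = 1 + p^{2} + 303 p$ ($w{\left(p \right)} = \left(p^{2} + 304 p\right) - \left(-1 + p\right) = 1 + p^{2} + 303 p$)
$- \frac{64899}{w{\left(119 - 28 \right)}} = - \frac{64899}{1 + \left(119 - 28\right)^{2} + 303 \left(119 - 28\right)} = - \frac{64899}{1 + 91^{2} + 303 \cdot 91} = - \frac{64899}{1 + 8281 + 27573} = - \frac{64899}{35855}$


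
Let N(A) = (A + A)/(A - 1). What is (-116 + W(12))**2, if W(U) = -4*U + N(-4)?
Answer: 659344/25 ≈ 26374.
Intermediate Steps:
N(A) = 2*A/(-1 + A) (N(A) = (2*A)/(-1 + A) = 2*A/(-1 + A))
W(U) = 8/5 - 4*U (W(U) = -4*U + 2*(-4)/(-1 - 4) = -4*U + 2*(-4)/(-5) = -4*U + 2*(-4)*(-1/5) = -4*U + 8/5 = 8/5 - 4*U)
(-116 + W(12))**2 = (-116 + (8/5 - 4*12))**2 = (-116 + (8/5 - 48))**2 = (-116 - 232/5)**2 = (-812/5)**2 = 659344/25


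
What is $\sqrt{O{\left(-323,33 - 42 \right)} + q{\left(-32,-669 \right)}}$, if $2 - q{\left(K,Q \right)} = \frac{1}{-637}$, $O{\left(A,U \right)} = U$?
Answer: $\frac{i \sqrt{57954}}{91} \approx 2.6455 i$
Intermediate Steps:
$q{\left(K,Q \right)} = \frac{1275}{637}$ ($q{\left(K,Q \right)} = 2 - \frac{1}{-637} = 2 - - \frac{1}{637} = 2 + \frac{1}{637} = \frac{1275}{637}$)
$\sqrt{O{\left(-323,33 - 42 \right)} + q{\left(-32,-669 \right)}} = \sqrt{\left(33 - 42\right) + \frac{1275}{637}} = \sqrt{-9 + \frac{1275}{637}} = \sqrt{- \frac{4458}{637}} = \frac{i \sqrt{57954}}{91}$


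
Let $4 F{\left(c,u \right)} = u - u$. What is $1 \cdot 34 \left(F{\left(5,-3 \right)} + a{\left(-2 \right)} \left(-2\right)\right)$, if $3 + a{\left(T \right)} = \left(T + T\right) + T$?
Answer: $612$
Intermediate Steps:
$F{\left(c,u \right)} = 0$ ($F{\left(c,u \right)} = \frac{u - u}{4} = \frac{1}{4} \cdot 0 = 0$)
$a{\left(T \right)} = -3 + 3 T$ ($a{\left(T \right)} = -3 + \left(\left(T + T\right) + T\right) = -3 + \left(2 T + T\right) = -3 + 3 T$)
$1 \cdot 34 \left(F{\left(5,-3 \right)} + a{\left(-2 \right)} \left(-2\right)\right) = 1 \cdot 34 \left(0 + \left(-3 + 3 \left(-2\right)\right) \left(-2\right)\right) = 34 \left(0 + \left(-3 - 6\right) \left(-2\right)\right) = 34 \left(0 - -18\right) = 34 \left(0 + 18\right) = 34 \cdot 18 = 612$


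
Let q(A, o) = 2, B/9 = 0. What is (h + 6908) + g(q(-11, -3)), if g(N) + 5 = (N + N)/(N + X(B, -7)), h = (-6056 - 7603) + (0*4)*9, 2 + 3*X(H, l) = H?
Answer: -6753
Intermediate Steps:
B = 0 (B = 9*0 = 0)
X(H, l) = -2/3 + H/3
h = -13659 (h = -13659 + 0*9 = -13659 + 0 = -13659)
g(N) = -5 + 2*N/(-2/3 + N) (g(N) = -5 + (N + N)/(N + (-2/3 + (1/3)*0)) = -5 + (2*N)/(N + (-2/3 + 0)) = -5 + (2*N)/(N - 2/3) = -5 + (2*N)/(-2/3 + N) = -5 + 2*N/(-2/3 + N))
(h + 6908) + g(q(-11, -3)) = (-13659 + 6908) + (10 - 9*2)/(-2 + 3*2) = -6751 + (10 - 18)/(-2 + 6) = -6751 - 8/4 = -6751 + (1/4)*(-8) = -6751 - 2 = -6753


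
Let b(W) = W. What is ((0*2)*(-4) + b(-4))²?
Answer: 16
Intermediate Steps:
((0*2)*(-4) + b(-4))² = ((0*2)*(-4) - 4)² = (0*(-4) - 4)² = (0 - 4)² = (-4)² = 16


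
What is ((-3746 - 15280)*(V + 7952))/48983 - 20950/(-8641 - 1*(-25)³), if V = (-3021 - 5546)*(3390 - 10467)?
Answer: -4028623698910837/171048636 ≈ -2.3553e+7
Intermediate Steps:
V = 60628659 (V = -8567*(-7077) = 60628659)
((-3746 - 15280)*(V + 7952))/48983 - 20950/(-8641 - 1*(-25)³) = ((-3746 - 15280)*(60628659 + 7952))/48983 - 20950/(-8641 - 1*(-25)³) = -19026*60636611*(1/48983) - 20950/(-8641 - 1*(-15625)) = -1153672160886*1/48983 - 20950/(-8641 + 15625) = -1153672160886/48983 - 20950/6984 = -1153672160886/48983 - 20950*1/6984 = -1153672160886/48983 - 10475/3492 = -4028623698910837/171048636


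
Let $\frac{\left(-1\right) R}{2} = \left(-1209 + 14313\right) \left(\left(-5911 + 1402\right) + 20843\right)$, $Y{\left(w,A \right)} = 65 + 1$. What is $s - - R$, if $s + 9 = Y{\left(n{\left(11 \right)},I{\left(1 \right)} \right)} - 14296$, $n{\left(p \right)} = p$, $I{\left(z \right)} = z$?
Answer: $-428095711$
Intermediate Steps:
$Y{\left(w,A \right)} = 66$
$R = -428081472$ ($R = - 2 \left(-1209 + 14313\right) \left(\left(-5911 + 1402\right) + 20843\right) = - 2 \cdot 13104 \left(-4509 + 20843\right) = - 2 \cdot 13104 \cdot 16334 = \left(-2\right) 214040736 = -428081472$)
$s = -14239$ ($s = -9 + \left(66 - 14296\right) = -9 - 14230 = -14239$)
$s - - R = -14239 - \left(-1\right) \left(-428081472\right) = -14239 - 428081472 = -428095711$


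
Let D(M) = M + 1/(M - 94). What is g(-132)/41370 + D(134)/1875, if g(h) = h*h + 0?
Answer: 16984273/34475000 ≈ 0.49265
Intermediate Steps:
g(h) = h² (g(h) = h² + 0 = h²)
D(M) = M + 1/(-94 + M)
g(-132)/41370 + D(134)/1875 = (-132)²/41370 + ((1 + 134² - 94*134)/(-94 + 134))/1875 = 17424*(1/41370) + ((1 + 17956 - 12596)/40)*(1/1875) = 2904/6895 + ((1/40)*5361)*(1/1875) = 2904/6895 + (5361/40)*(1/1875) = 2904/6895 + 1787/25000 = 16984273/34475000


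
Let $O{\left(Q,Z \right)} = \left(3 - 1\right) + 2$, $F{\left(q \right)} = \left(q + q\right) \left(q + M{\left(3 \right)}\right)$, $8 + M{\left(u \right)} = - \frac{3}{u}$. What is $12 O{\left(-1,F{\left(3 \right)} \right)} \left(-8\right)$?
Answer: $-384$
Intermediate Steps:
$M{\left(u \right)} = -8 - \frac{3}{u}$
$F{\left(q \right)} = 2 q \left(-9 + q\right)$ ($F{\left(q \right)} = \left(q + q\right) \left(q - \left(8 + \frac{3}{3}\right)\right) = 2 q \left(q - 9\right) = 2 q \left(-9 + q\right)$)
$O{\left(Q,Z \right)} = 4$ ($O{\left(Q,Z \right)} = 2 + 2 = 4$)
$12 O{\left(-1,F{\left(3 \right)} \right)} \left(-8\right) = 12 \cdot 4 \left(-8\right) = 48 \left(-8\right) = -384$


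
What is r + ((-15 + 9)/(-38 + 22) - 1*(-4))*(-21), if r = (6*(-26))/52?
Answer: -759/8 ≈ -94.875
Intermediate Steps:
r = -3 (r = -156*1/52 = -3)
r + ((-15 + 9)/(-38 + 22) - 1*(-4))*(-21) = -3 + ((-15 + 9)/(-38 + 22) - 1*(-4))*(-21) = -3 + (-6/(-16) + 4)*(-21) = -3 + (-6*(-1/16) + 4)*(-21) = -3 + (3/8 + 4)*(-21) = -3 + (35/8)*(-21) = -3 - 735/8 = -759/8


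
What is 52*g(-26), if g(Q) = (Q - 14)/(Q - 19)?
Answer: 416/9 ≈ 46.222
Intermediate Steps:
g(Q) = (-14 + Q)/(-19 + Q)
52*g(-26) = 52*((-14 - 26)/(-19 - 26)) = 52*(-40/(-45)) = 52*(-1/45*(-40)) = 52*(8/9) = 416/9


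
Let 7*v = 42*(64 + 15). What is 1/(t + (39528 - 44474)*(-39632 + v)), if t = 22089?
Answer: 1/193697557 ≈ 5.1627e-9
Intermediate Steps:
v = 474 (v = (42*(64 + 15))/7 = (42*79)/7 = (⅐)*3318 = 474)
1/(t + (39528 - 44474)*(-39632 + v)) = 1/(22089 + (39528 - 44474)*(-39632 + 474)) = 1/(22089 - 4946*(-39158)) = 1/(22089 + 193675468) = 1/193697557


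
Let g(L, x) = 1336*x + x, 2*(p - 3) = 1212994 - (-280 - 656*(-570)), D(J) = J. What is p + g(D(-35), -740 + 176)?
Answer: -334388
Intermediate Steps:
p = 419680 (p = 3 + (1212994 - (-280 - 656*(-570)))/2 = 3 + (1212994 - (-280 + 373920))/2 = 3 + (1212994 - 1*373640)/2 = 3 + (1212994 - 373640)/2 = 3 + (1/2)*839354 = 3 + 419677 = 419680)
g(L, x) = 1337*x
p + g(D(-35), -740 + 176) = 419680 + 1337*(-740 + 176) = 419680 + 1337*(-564) = 419680 - 754068 = -334388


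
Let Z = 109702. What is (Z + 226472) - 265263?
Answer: 70911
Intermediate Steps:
(Z + 226472) - 265263 = (109702 + 226472) - 265263 = 336174 - 265263 = 70911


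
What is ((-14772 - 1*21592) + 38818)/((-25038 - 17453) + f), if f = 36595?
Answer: -1227/2948 ≈ -0.41621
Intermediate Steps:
((-14772 - 1*21592) + 38818)/((-25038 - 17453) + f) = ((-14772 - 1*21592) + 38818)/((-25038 - 17453) + 36595) = ((-14772 - 21592) + 38818)/(-42491 + 36595) = (-36364 + 38818)/(-5896) = 2454*(-1/5896) = -1227/2948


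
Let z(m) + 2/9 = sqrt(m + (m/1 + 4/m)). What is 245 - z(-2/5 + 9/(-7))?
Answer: 2207/9 - 3*I*sqrt(2721670)/2065 ≈ 245.22 - 2.3967*I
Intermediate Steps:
z(m) = -2/9 + sqrt(2*m + 4/m) (z(m) = -2/9 + sqrt(m + (m/1 + 4/m)) = -2/9 + sqrt(m + (m*1 + 4/m)) = -2/9 + sqrt(m + (m + 4/m)) = -2/9 + sqrt(2*m + 4/m))
245 - z(-2/5 + 9/(-7)) = 245 - (-2/9 + sqrt(2*(-2/5 + 9/(-7)) + 4/(-2/5 + 9/(-7)))) = 245 - (-2/9 + sqrt(2*(-2*1/5 + 9*(-1/7)) + 4/(-2*1/5 + 9*(-1/7)))) = 245 - (-2/9 + sqrt(2*(-2/5 - 9/7) + 4/(-2/5 - 9/7))) = 245 - (-2/9 + sqrt(2*(-59/35) + 4/(-59/35))) = 245 - (-2/9 + sqrt(-118/35 + 4*(-35/59))) = 245 - (-2/9 + sqrt(-118/35 - 140/59)) = 245 - (-2/9 + sqrt(-11862/2065)) = 245 - (-2/9 + 3*I*sqrt(2721670)/2065) = 245 + (2/9 - 3*I*sqrt(2721670)/2065) = 2207/9 - 3*I*sqrt(2721670)/2065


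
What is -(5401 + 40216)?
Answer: -45617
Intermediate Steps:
-(5401 + 40216) = -1*45617 = -45617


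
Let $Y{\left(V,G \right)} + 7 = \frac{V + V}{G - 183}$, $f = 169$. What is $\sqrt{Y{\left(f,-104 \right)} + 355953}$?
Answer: $\frac{2 \sqrt{7329704767}}{287} \approx 596.61$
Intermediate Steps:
$Y{\left(V,G \right)} = -7 + \frac{2 V}{-183 + G}$ ($Y{\left(V,G \right)} = -7 + \frac{V + V}{G - 183} = -7 + \frac{2 V}{-183 + G}$)
$\sqrt{Y{\left(f,-104 \right)} + 355953} = \sqrt{\frac{1281 - -728 + 2 \cdot 169}{-183 - 104} + 355953} = \sqrt{\frac{1281 + 728 + 338}{-287} + 355953} = \sqrt{\left(- \frac{1}{287}\right) 2347 + 355953} = \sqrt{- \frac{2347}{287} + 355953} = \sqrt{\frac{102156164}{287}} = \frac{2 \sqrt{7329704767}}{287}$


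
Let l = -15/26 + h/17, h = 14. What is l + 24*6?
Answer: 63757/442 ≈ 144.25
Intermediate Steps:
l = 109/442 (l = -15/26 + 14/17 = 109/442 ≈ 0.24661)
l + 24*6 = 109/442 + 24*6 = 109/442 + 144 = 63757/442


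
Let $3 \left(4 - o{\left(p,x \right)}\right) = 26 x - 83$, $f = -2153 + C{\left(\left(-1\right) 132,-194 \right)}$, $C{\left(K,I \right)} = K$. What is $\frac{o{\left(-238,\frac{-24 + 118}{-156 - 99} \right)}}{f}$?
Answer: $- \frac{26669}{1748025} \approx -0.015257$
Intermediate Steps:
$f = -2285$ ($f = -2153 - 132 = -2285$)
$o{\left(p,x \right)} = \frac{95}{3} - \frac{26 x}{3}$ ($o{\left(p,x \right)} = 4 - \frac{26 x - 83}{3} = 4 - \frac{-83 + 26 x}{3} = 4 - \left(- \frac{83}{3} + \frac{26 x}{3}\right) = \frac{95}{3} - \frac{26 x}{3}$)
$\frac{o{\left(-238,\frac{-24 + 118}{-156 - 99} \right)}}{f} = \frac{\frac{95}{3} - \frac{26 \frac{-24 + 118}{-156 - 99}}{3}}{-2285} = \left(\frac{95}{3} - \frac{26 \frac{94}{-255}}{3}\right) \left(- \frac{1}{2285}\right) = \left(\frac{95}{3} - \frac{26 \cdot 94 \left(- \frac{1}{255}\right)}{3}\right) \left(- \frac{1}{2285}\right) = \left(\frac{95}{3} - - \frac{2444}{765}\right) \left(- \frac{1}{2285}\right) = \left(\frac{95}{3} + \frac{2444}{765}\right) \left(- \frac{1}{2285}\right) = \frac{26669}{765} \left(- \frac{1}{2285}\right) = - \frac{26669}{1748025}$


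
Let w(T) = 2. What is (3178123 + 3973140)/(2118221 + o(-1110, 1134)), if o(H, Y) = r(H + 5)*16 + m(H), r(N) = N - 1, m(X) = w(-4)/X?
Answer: 3968950965/1165791374 ≈ 3.4045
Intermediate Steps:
m(X) = 2/X
r(N) = -1 + N
o(H, Y) = 64 + 2/H + 16*H (o(H, Y) = (-1 + (H + 5))*16 + 2/H = (-1 + (5 + H))*16 + 2/H = (4 + H)*16 + 2/H = (64 + 16*H) + 2/H = 64 + 2/H + 16*H)
(3178123 + 3973140)/(2118221 + o(-1110, 1134)) = (3178123 + 3973140)/(2118221 + (64 + 2/(-1110) + 16*(-1110))) = 7151263/(2118221 + (64 + 2*(-1/1110) - 17760)) = 7151263/(2118221 + (64 - 1/555 - 17760)) = 7151263/(2118221 - 9821281/555) = 7151263/(1165791374/555) = 7151263*(555/1165791374) = 3968950965/1165791374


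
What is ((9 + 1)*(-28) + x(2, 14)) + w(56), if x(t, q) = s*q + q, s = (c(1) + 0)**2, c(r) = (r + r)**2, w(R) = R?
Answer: 14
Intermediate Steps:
c(r) = 4*r**2 (c(r) = (2*r)**2 = 4*r**2)
s = 16 (s = (4*1**2 + 0)**2 = (4*1 + 0)**2 = (4 + 0)**2 = 4**2 = 16)
x(t, q) = 17*q (x(t, q) = 16*q + q = 17*q)
((9 + 1)*(-28) + x(2, 14)) + w(56) = ((9 + 1)*(-28) + 17*14) + 56 = (10*(-28) + 238) + 56 = (-280 + 238) + 56 = -42 + 56 = 14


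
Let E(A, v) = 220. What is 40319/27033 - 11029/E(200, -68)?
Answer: -289276777/5947260 ≈ -48.640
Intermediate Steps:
40319/27033 - 11029/E(200, -68) = 40319/27033 - 11029/220 = -289276777/5947260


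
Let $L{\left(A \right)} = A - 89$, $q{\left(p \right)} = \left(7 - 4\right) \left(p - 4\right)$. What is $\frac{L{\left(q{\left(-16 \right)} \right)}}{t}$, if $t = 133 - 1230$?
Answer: $\frac{149}{1097} \approx 0.13582$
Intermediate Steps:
$q{\left(p \right)} = -12 + 3 p$ ($q{\left(p \right)} = 3 \left(-4 + p\right) = -12 + 3 p$)
$L{\left(A \right)} = -89 + A$
$t = -1097$ ($t = 133 - 1230 = -1097$)
$\frac{L{\left(q{\left(-16 \right)} \right)}}{t} = \frac{-89 + \left(-12 + 3 \left(-16\right)\right)}{-1097} = \left(-89 - 60\right) \left(- \frac{1}{1097}\right) = \left(-149\right) \left(- \frac{1}{1097}\right) = \frac{149}{1097}$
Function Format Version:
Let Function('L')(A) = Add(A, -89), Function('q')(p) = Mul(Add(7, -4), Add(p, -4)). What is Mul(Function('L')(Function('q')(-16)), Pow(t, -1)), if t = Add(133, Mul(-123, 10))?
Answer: Rational(149, 1097) ≈ 0.13582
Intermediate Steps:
Function('q')(p) = Add(-12, Mul(3, p)) (Function('q')(p) = Mul(3, Add(-4, p)) = Add(-12, Mul(3, p)))
Function('L')(A) = Add(-89, A)
t = -1097 (t = Add(133, -1230) = -1097)
Mul(Function('L')(Function('q')(-16)), Pow(t, -1)) = Mul(Add(-89, Add(-12, Mul(3, -16))), Pow(-1097, -1)) = Mul(Add(-89, Add(-12, -48)), Rational(-1, 1097)) = Mul(Add(-89, -60), Rational(-1, 1097)) = Mul(-149, Rational(-1, 1097)) = Rational(149, 1097)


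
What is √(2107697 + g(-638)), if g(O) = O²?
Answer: √2514741 ≈ 1585.8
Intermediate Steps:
√(2107697 + g(-638)) = √(2107697 + (-638)²) = √(2107697 + 407044) = √2514741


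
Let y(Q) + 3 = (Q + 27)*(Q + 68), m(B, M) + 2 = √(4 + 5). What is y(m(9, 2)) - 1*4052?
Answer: -2123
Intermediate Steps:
m(B, M) = 1 (m(B, M) = -2 + √(4 + 5) = -2 + √9 = -2 + 3 = 1)
y(Q) = -3 + (27 + Q)*(68 + Q) (y(Q) = -3 + (Q + 27)*(Q + 68) = -3 + (27 + Q)*(68 + Q))
y(m(9, 2)) - 1*4052 = (1833 + 1² + 95*1) - 1*4052 = (1833 + 1 + 95) - 4052 = 1929 - 4052 = -2123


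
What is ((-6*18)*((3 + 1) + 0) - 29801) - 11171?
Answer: -41404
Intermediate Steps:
((-6*18)*((3 + 1) + 0) - 29801) - 11171 = (-108*(4 + 0) - 29801) - 11171 = (-108*4 - 29801) - 11171 = (-432 - 29801) - 11171 = -30233 - 11171 = -41404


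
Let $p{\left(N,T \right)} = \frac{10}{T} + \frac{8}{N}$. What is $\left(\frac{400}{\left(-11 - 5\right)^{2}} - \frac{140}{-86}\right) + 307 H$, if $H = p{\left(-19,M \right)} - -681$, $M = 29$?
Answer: $\frac{79247129269}{379088} \approx 2.0905 \cdot 10^{5}$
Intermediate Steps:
$p{\left(N,T \right)} = \frac{8}{N} + \frac{10}{T}$
$H = \frac{375189}{551}$ ($H = \left(\frac{8}{-19} + \frac{10}{29}\right) - -681 = \left(8 \left(- \frac{1}{19}\right) + 10 \cdot \frac{1}{29}\right) + 681 = \left(- \frac{8}{19} + \frac{10}{29}\right) + 681 = - \frac{42}{551} + 681 = \frac{375189}{551} \approx 680.92$)
$\left(\frac{400}{\left(-11 - 5\right)^{2}} - \frac{140}{-86}\right) + 307 H = \left(\frac{400}{\left(-11 - 5\right)^{2}} - \frac{140}{-86}\right) + 307 \cdot \frac{375189}{551} = \left(\frac{400}{\left(-16\right)^{2}} - - \frac{70}{43}\right) + \frac{115183023}{551} = \left(\frac{400}{256} + \frac{70}{43}\right) + \frac{115183023}{551} = \left(400 \cdot \frac{1}{256} + \frac{70}{43}\right) + \frac{115183023}{551} = \left(\frac{25}{16} + \frac{70}{43}\right) + \frac{115183023}{551} = \frac{2195}{688} + \frac{115183023}{551} = \frac{79247129269}{379088}$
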